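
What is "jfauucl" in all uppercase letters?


Input string: 'jfauucl'
Operation: convert each letter to uppercase
Mapping: 'j'->'J', 'f'->'F', 'a'->'A', 'u'->'U', 'u'->'U', 'c'->'C', 'l'->'L'
Result: JFAUUCL


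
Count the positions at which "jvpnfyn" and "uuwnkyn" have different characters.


String 1: 'jvpnfyn'
String 2: 'uuwnkyn'
Compare each position: pos 0: 'j'!='u', pos 1: 'v'!='u', pos 2: 'p'!='w', pos 3: 'n'=='n', pos 4: 'f'!='k', pos 5: 'y'=='y', pos 6: 'n'=='n'
Differing positions: 4
Hamming distance: 4


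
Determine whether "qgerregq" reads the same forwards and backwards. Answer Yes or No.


Input string: 'qgerregq'
Reversed: 'qgerregq'
Compare pairs: s[0]='q' vs s[7]='q' (match), s[1]='g' vs s[6]='g' (match), s[2]='e' vs s[5]='e' (match), s[3]='r' vs s[4]='r' (match)
Palindrome: Yes


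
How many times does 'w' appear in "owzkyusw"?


Input string: 'owzkyusw'
Target character: 'w'
Scan each position: s[1]='w', s[7]='w'
Matches found at indices: 1, 7
Total: 2


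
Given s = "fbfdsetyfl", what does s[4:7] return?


Input string: 'fbfdsetyfl'
Operation: slice [4:7]
Extract characters: s[4]='s', s[5]='e', s[6]='t'
Result: set


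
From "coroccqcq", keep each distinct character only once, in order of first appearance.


Input: 'coroccqcq'
Operation: keep first occurrence of each character
Scan: s[0]='c' new -> keep; s[1]='o' new -> keep; s[2]='r' new -> keep; s[3]='o' seen -> skip; s[4]='c' seen -> skip; s[5]='c' seen -> skip; s[6]='q' new -> keep; s[7]='c' seen -> skip; s[8]='q' seen -> skip
Result: corq


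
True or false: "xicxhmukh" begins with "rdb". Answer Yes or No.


Input string: 'xicxhmukh'
Prefix to check: 'rdb'
First 3 characters of input: 'xic'
Match: False
Result: No


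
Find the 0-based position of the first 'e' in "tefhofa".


Input string: 'tefhofa'
Target: 'e'
Scanning left to right: s[0]='t', s[1]='e'
First match at index: 1


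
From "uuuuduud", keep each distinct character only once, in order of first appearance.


Input: 'uuuuduud'
Operation: keep first occurrence of each character
Scan: s[0]='u' new -> keep; s[1]='u' seen -> skip; s[2]='u' seen -> skip; s[3]='u' seen -> skip; s[4]='d' new -> keep; s[5]='u' seen -> skip; s[6]='u' seen -> skip; s[7]='d' seen -> skip
Result: ud


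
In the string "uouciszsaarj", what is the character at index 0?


Input string: 'uouciszsaarj'
Operation: get character at index 0
Index mapping: s[0]='u'
Result: 'u'


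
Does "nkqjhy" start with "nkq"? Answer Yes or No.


Input string: 'nkqjhy'
Prefix to check: 'nkq'
First 3 characters of input: 'nkq'
Match: True
Result: Yes


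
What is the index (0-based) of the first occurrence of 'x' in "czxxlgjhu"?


Input string: 'czxxlgjhu'
Target: 'x'
Scanning left to right: s[0]='c', s[1]='z', s[2]='x'
First match at index: 2


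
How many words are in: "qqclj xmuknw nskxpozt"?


Input string: 'qqclj xmuknw nskxpozt'
Operation: split by spaces
Words found: 'qqclj', 'xmuknw', 'nskxpozt'
Word count: 3


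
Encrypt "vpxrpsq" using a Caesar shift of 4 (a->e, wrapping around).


Input: 'vpxrpsq', shift = 4
Operation: for each letter, (position + 4) mod 26
Mapping: 'v'(21+4=25)->'z', 'p'(15+4=19)->'t', 'x'(23+4=27, 27 mod 26=1)->'b', 'r'(17+4=21)->'v', 'p'(15+4=19)->'t', 's'(18+4=22)->'w', 'q'(16+4=20)->'u'
Result: ztbvtwu


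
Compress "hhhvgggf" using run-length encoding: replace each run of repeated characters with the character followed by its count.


Input: 'hhhvgggf'
Operation: identify consecutive runs
Runs: 'hhh' -> h3, 'v' -> v1, 'ggg' -> g3, 'f' -> f1
Encoded: h3v1g3f1


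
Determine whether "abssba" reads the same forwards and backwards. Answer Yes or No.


Input string: 'abssba'
Reversed: 'abssba'
Compare pairs: s[0]='a' vs s[5]='a' (match), s[1]='b' vs s[4]='b' (match), s[2]='s' vs s[3]='s' (match)
Palindrome: Yes


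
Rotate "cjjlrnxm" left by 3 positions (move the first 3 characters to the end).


Input: 'cjjlrnxm', shift = 3
Operation: split at index 3 and swap parts
Front part s[0:3] = 'cjj'
Back part s[3:] = 'lrnxm'
Rotated = back + front = 'lrnxm' + 'cjj'
Result: lrnxmcjj


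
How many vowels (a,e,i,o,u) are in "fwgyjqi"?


Input string: 'fwgyjqi'
Operation: count vowels (a, e, i, o, u)
Scan: s[0]='f', s[1]='w', s[2]='g', s[3]='y', s[4]='j', s[5]='q', s[6]='i' (vowel)
Vowels found: 1
Result: 1


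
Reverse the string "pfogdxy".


Input string: 'pfogdxy'
Operation: reverse character order
Original order: 'p' -> 'f' -> 'o' -> 'g' -> 'd' -> 'x' -> 'y'
Reversed order: 'y' -> 'x' -> 'd' -> 'g' -> 'o' -> 'f' -> 'p'
Result: yxdgofp


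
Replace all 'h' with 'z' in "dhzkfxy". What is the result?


Input string: 'dhzkfxy'
Operation: replace 'h' with 'z'
Positions of 'h': 1
After replacement: dzzkfxy


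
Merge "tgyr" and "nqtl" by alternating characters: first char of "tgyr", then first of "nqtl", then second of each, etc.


String 1: 'tgyr'
String 2: 'nqtl'
Operation: alternate characters
Pairs: 't'+'n', 'g'+'q', 'y'+'t', 'r'+'l'
Result: tngqytrl


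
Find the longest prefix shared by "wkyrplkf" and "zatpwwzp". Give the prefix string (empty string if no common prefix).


String 1: 'wkyrplkf'
String 2: 'zatpwwzp'
Compare position by position:
pos 0: 'w' vs 'z' differ -> stop
Longest common prefix: "" (length 0)


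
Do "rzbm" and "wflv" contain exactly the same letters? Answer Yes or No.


String 1: 'rzbm' -> sorted: 'bmrz'
String 2: 'wflv' -> sorted: 'flvw'
Compare sorted forms: 'bmrz' != 'flvw'
Anagram: No


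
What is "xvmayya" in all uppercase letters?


Input string: 'xvmayya'
Operation: convert each letter to uppercase
Mapping: 'x'->'X', 'v'->'V', 'm'->'M', 'a'->'A', 'y'->'Y', 'y'->'Y', 'a'->'A'
Result: XVMAYYA


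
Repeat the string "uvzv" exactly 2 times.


Input string: 'uvzv'
Operation: repeat 2 times
Concatenation: 'uvzv' + 'uvzv'
Result: uvzvuvzv


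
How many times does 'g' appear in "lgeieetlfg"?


Input string: 'lgeieetlfg'
Target character: 'g'
Scan each position: s[1]='g', s[9]='g'
Matches found at indices: 1, 9
Total: 2


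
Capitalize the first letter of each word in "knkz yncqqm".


Input string: 'knkz yncqqm'
Operation: capitalize first letter of each word
Word transformations: 'knkz'->'Knkz', 'yncqqm'->'Yncqqm'
Result: Knkz Yncqqm


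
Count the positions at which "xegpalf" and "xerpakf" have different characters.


String 1: 'xegpalf'
String 2: 'xerpakf'
Compare each position: pos 0: 'x'=='x', pos 1: 'e'=='e', pos 2: 'g'!='r', pos 3: 'p'=='p', pos 4: 'a'=='a', pos 5: 'l'!='k', pos 6: 'f'=='f'
Differing positions: 2
Hamming distance: 2


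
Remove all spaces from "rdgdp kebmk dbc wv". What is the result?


Input string: 'rdgdp kebmk dbc wv'
Operation: remove all spaces
Words: 'rdgdp', 'kebmk', 'dbc', 'wv'
Join without spaces: rdgdpkebmkdbcwv


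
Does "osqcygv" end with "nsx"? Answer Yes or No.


Input string: 'osqcygv'
Suffix to check: 'nsx'
Last 3 characters of input: 'ygv'
Match: False
Result: No


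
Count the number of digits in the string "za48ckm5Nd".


Input string: 'za48ckm5Nd'
Operation: count digit characters (0-9)
Scan: 'z', 'a', '4'(digit), '8'(digit), 'c', 'k', 'm', '5'(digit), 'N', 'd'
Digits found: 3
Result: 3


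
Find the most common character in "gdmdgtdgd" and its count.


Input: 'gdmdgtdgd'
Operation: tally each character
Counts: 'd':4, 'g':3, 'm':1, 't':1
Maximum: 'd' appears 4 times


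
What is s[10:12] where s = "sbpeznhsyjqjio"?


Input string: 'sbpeznhsyjqjio'
Operation: slice [10:12]
Extract characters: s[10]='q', s[11]='j'
Result: qj


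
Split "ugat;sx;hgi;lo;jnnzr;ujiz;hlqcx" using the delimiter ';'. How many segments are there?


Input string: 'ugat;sx;hgi;lo;jnnzr;ujiz;hlqcx'
Delimiter: ';'
Split result: 'ugat', 'sx', 'hgi', 'lo', 'jnnzr', 'ujiz', 'hlqcx'
Number of parts: 7


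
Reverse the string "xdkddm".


Input string: 'xdkddm'
Operation: reverse character order
Original order: 'x' -> 'd' -> 'k' -> 'd' -> 'd' -> 'm'
Reversed order: 'm' -> 'd' -> 'd' -> 'k' -> 'd' -> 'x'
Result: mddkdx


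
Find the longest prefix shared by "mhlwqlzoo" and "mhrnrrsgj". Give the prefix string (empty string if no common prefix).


String 1: 'mhlwqlzoo'
String 2: 'mhrnrrsgj'
Compare position by position:
pos 0: 'm' vs 'm' match
pos 1: 'h' vs 'h' match
pos 2: 'l' vs 'r' differ -> stop
Longest common prefix: "mh" (length 2)


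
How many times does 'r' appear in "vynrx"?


Input string: 'vynrx'
Target character: 'r'
Scan each position: s[3]='r'
Matches found at indices: 3
Total: 1


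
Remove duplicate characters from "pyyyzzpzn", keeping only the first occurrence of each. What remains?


Input: 'pyyyzzpzn'
Operation: keep first occurrence of each character
Scan: s[0]='p' new -> keep; s[1]='y' new -> keep; s[2]='y' seen -> skip; s[3]='y' seen -> skip; s[4]='z' new -> keep; s[5]='z' seen -> skip; s[6]='p' seen -> skip; s[7]='z' seen -> skip; s[8]='n' new -> keep
Result: pyzn


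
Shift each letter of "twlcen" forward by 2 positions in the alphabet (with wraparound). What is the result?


Input: 'twlcen', shift = 2
Operation: for each letter, (position + 2) mod 26
Mapping: 't'(19+2=21)->'v', 'w'(22+2=24)->'y', 'l'(11+2=13)->'n', 'c'(2+2=4)->'e', 'e'(4+2=6)->'g', 'n'(13+2=15)->'p'
Result: vynegp


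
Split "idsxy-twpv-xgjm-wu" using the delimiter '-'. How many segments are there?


Input string: 'idsxy-twpv-xgjm-wu'
Delimiter: '-'
Split result: 'idsxy', 'twpv', 'xgjm', 'wu'
Number of parts: 4


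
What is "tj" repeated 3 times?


Input string: 'tj'
Operation: repeat 3 times
Concatenation: 'tj' + 'tj' + 'tj'
Result: tjtjtj


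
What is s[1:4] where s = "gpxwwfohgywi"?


Input string: 'gpxwwfohgywi'
Operation: slice [1:4]
Extract characters: s[1]='p', s[2]='x', s[3]='w'
Result: pxw


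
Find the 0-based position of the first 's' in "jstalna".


Input string: 'jstalna'
Target: 's'
Scanning left to right: s[0]='j', s[1]='s'
First match at index: 1


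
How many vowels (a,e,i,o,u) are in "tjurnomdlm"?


Input string: 'tjurnomdlm'
Operation: count vowels (a, e, i, o, u)
Scan: s[0]='t', s[1]='j', s[2]='u' (vowel), s[3]='r', s[4]='n', s[5]='o' (vowel), s[6]='m', s[7]='d', s[8]='l', s[9]='m'
Vowels found: 2
Result: 2


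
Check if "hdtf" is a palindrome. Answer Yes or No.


Input string: 'hdtf'
Reversed: 'ftdh'
Compare pairs: s[0]='h' vs s[3]='f' (mismatch), s[1]='d' vs s[2]='t' (mismatch)
Palindrome: No


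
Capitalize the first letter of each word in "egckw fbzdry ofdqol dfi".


Input string: 'egckw fbzdry ofdqol dfi'
Operation: capitalize first letter of each word
Word transformations: 'egckw'->'Egckw', 'fbzdry'->'Fbzdry', 'ofdqol'->'Ofdqol', 'dfi'->'Dfi'
Result: Egckw Fbzdry Ofdqol Dfi


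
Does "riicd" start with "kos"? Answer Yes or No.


Input string: 'riicd'
Prefix to check: 'kos'
First 3 characters of input: 'rii'
Match: False
Result: No


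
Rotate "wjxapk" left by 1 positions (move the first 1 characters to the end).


Input: 'wjxapk', shift = 1
Operation: split at index 1 and swap parts
Front part s[0:1] = 'w'
Back part s[1:] = 'jxapk'
Rotated = back + front = 'jxapk' + 'w'
Result: jxapkw


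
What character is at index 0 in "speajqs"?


Input string: 'speajqs'
Operation: get character at index 0
Index mapping: s[0]='s'
Result: 's'


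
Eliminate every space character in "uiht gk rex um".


Input string: 'uiht gk rex um'
Operation: remove all spaces
Words: 'uiht', 'gk', 'rex', 'um'
Join without spaces: uihtgkrexum


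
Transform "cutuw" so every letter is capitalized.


Input string: 'cutuw'
Operation: convert each letter to uppercase
Mapping: 'c'->'C', 'u'->'U', 't'->'T', 'u'->'U', 'w'->'W'
Result: CUTUW


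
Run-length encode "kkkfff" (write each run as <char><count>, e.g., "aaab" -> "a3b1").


Input: 'kkkfff'
Operation: identify consecutive runs
Runs: 'kkk' -> k3, 'fff' -> f3
Encoded: k3f3


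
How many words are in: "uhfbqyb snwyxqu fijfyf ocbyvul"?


Input string: 'uhfbqyb snwyxqu fijfyf ocbyvul'
Operation: split by spaces
Words found: 'uhfbqyb', 'snwyxqu', 'fijfyf', 'ocbyvul'
Word count: 4


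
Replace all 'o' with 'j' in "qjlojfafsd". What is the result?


Input string: 'qjlojfafsd'
Operation: replace 'o' with 'j'
Positions of 'o': 3
After replacement: qjljjfafsd


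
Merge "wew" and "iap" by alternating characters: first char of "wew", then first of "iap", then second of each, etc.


String 1: 'wew'
String 2: 'iap'
Operation: alternate characters
Pairs: 'w'+'i', 'e'+'a', 'w'+'p'
Result: wieawp


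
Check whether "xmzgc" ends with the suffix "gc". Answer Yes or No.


Input string: 'xmzgc'
Suffix to check: 'gc'
Last 2 characters of input: 'gc'
Match: True
Result: Yes


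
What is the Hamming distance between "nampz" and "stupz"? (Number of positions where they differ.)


String 1: 'nampz'
String 2: 'stupz'
Compare each position: pos 0: 'n'!='s', pos 1: 'a'!='t', pos 2: 'm'!='u', pos 3: 'p'=='p', pos 4: 'z'=='z'
Differing positions: 3
Hamming distance: 3


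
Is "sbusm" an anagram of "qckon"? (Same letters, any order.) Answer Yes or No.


String 1: 'qckon' -> sorted: 'cknoq'
String 2: 'sbusm' -> sorted: 'bmssu'
Compare sorted forms: 'cknoq' != 'bmssu'
Anagram: No


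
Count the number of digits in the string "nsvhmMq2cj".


Input string: 'nsvhmMq2cj'
Operation: count digit characters (0-9)
Scan: 'n', 's', 'v', 'h', 'm', 'M', 'q', '2'(digit), 'c', 'j'
Digits found: 1
Result: 1


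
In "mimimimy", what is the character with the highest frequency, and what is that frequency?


Input: 'mimimimy'
Operation: tally each character
Counts: 'i':3, 'm':4, 'y':1
Maximum: 'm' appears 4 times


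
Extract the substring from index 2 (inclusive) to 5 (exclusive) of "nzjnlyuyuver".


Input string: 'nzjnlyuyuver'
Operation: slice [2:5]
Extract characters: s[2]='j', s[3]='n', s[4]='l'
Result: jnl


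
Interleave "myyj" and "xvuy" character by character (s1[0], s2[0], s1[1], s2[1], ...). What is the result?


String 1: 'myyj'
String 2: 'xvuy'
Operation: alternate characters
Pairs: 'm'+'x', 'y'+'v', 'y'+'u', 'j'+'y'
Result: mxyvyujy


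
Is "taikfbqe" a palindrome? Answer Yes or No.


Input string: 'taikfbqe'
Reversed: 'eqbfkiat'
Compare pairs: s[0]='t' vs s[7]='e' (mismatch), s[1]='a' vs s[6]='q' (mismatch), s[2]='i' vs s[5]='b' (mismatch), s[3]='k' vs s[4]='f' (mismatch)
Palindrome: No


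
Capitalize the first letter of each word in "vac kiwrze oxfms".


Input string: 'vac kiwrze oxfms'
Operation: capitalize first letter of each word
Word transformations: 'vac'->'Vac', 'kiwrze'->'Kiwrze', 'oxfms'->'Oxfms'
Result: Vac Kiwrze Oxfms


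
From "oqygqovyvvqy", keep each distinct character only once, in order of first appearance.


Input: 'oqygqovyvvqy'
Operation: keep first occurrence of each character
Scan: s[0]='o' new -> keep; s[1]='q' new -> keep; s[2]='y' new -> keep; s[3]='g' new -> keep; s[4]='q' seen -> skip; s[5]='o' seen -> skip; s[6]='v' new -> keep; s[7]='y' seen -> skip; s[8]='v' seen -> skip; s[9]='v' seen -> skip; s[10]='q' seen -> skip; s[11]='y' seen -> skip
Result: oqygv


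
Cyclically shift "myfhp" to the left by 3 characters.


Input: 'myfhp', shift = 3
Operation: split at index 3 and swap parts
Front part s[0:3] = 'myf'
Back part s[3:] = 'hp'
Rotated = back + front = 'hp' + 'myf'
Result: hpmyf


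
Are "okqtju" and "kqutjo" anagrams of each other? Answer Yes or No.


String 1: 'okqtju' -> sorted: 'jkoqtu'
String 2: 'kqutjo' -> sorted: 'jkoqtu'
Compare sorted forms: 'jkoqtu' == 'jkoqtu'
Anagram: Yes


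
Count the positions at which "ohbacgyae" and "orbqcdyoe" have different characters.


String 1: 'ohbacgyae'
String 2: 'orbqcdyoe'
Compare each position: pos 0: 'o'=='o', pos 1: 'h'!='r', pos 2: 'b'=='b', pos 3: 'a'!='q', pos 4: 'c'=='c', pos 5: 'g'!='d', pos 6: 'y'=='y', pos 7: 'a'!='o', pos 8: 'e'=='e'
Differing positions: 4
Hamming distance: 4


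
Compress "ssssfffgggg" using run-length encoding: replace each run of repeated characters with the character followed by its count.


Input: 'ssssfffgggg'
Operation: identify consecutive runs
Runs: 'ssss' -> s4, 'fff' -> f3, 'gggg' -> g4
Encoded: s4f3g4


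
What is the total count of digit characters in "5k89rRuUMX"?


Input string: '5k89rRuUMX'
Operation: count digit characters (0-9)
Scan: '5'(digit), 'k', '8'(digit), '9'(digit), 'r', 'R', 'u', 'U', 'M', 'X'
Digits found: 3
Result: 3


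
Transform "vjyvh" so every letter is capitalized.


Input string: 'vjyvh'
Operation: convert each letter to uppercase
Mapping: 'v'->'V', 'j'->'J', 'y'->'Y', 'v'->'V', 'h'->'H'
Result: VJYVH


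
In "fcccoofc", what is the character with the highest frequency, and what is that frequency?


Input: 'fcccoofc'
Operation: tally each character
Counts: 'c':4, 'f':2, 'o':2
Maximum: 'c' appears 4 times


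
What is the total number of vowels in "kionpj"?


Input string: 'kionpj'
Operation: count vowels (a, e, i, o, u)
Scan: s[0]='k', s[1]='i' (vowel), s[2]='o' (vowel), s[3]='n', s[4]='p', s[5]='j'
Vowels found: 2
Result: 2


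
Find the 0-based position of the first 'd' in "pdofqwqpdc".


Input string: 'pdofqwqpdc'
Target: 'd'
Scanning left to right: s[0]='p', s[1]='d'
First match at index: 1


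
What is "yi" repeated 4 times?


Input string: 'yi'
Operation: repeat 4 times
Concatenation: 'yi' + 'yi' + 'yi' + 'yi'
Result: yiyiyiyi


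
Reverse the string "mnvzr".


Input string: 'mnvzr'
Operation: reverse character order
Original order: 'm' -> 'n' -> 'v' -> 'z' -> 'r'
Reversed order: 'r' -> 'z' -> 'v' -> 'n' -> 'm'
Result: rzvnm


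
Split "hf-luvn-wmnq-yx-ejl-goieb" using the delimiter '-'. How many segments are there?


Input string: 'hf-luvn-wmnq-yx-ejl-goieb'
Delimiter: '-'
Split result: 'hf', 'luvn', 'wmnq', 'yx', 'ejl', 'goieb'
Number of parts: 6


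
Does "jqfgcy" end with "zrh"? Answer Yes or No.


Input string: 'jqfgcy'
Suffix to check: 'zrh'
Last 3 characters of input: 'gcy'
Match: False
Result: No


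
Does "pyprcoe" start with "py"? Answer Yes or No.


Input string: 'pyprcoe'
Prefix to check: 'py'
First 2 characters of input: 'py'
Match: True
Result: Yes


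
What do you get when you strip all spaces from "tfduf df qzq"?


Input string: 'tfduf df qzq'
Operation: remove all spaces
Words: 'tfduf', 'df', 'qzq'
Join without spaces: tfdufdfqzq


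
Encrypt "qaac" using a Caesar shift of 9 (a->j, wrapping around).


Input: 'qaac', shift = 9
Operation: for each letter, (position + 9) mod 26
Mapping: 'q'(16+9=25)->'z', 'a'(0+9=9)->'j', 'a'(0+9=9)->'j', 'c'(2+9=11)->'l'
Result: zjjl


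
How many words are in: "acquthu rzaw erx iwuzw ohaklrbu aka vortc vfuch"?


Input string: 'acquthu rzaw erx iwuzw ohaklrbu aka vortc vfuch'
Operation: split by spaces
Words found: 'acquthu', 'rzaw', 'erx', 'iwuzw', 'ohaklrbu', 'aka', 'vortc', 'vfuch'
Word count: 8


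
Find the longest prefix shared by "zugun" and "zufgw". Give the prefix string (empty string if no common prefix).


String 1: 'zugun'
String 2: 'zufgw'
Compare position by position:
pos 0: 'z' vs 'z' match
pos 1: 'u' vs 'u' match
pos 2: 'g' vs 'f' differ -> stop
Longest common prefix: "zu" (length 2)


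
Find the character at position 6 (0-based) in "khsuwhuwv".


Input string: 'khsuwhuwv'
Operation: get character at index 6
Index mapping: s[0]='k', s[1]='h', s[2]='s', s[3]='u', s[4]='w', s[5]='h', s[6]='u'
Result: 'u'


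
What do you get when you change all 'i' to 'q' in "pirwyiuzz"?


Input string: 'pirwyiuzz'
Operation: replace 'i' with 'q'
Positions of 'i': 1, 5
After replacement: pqrwyquzz


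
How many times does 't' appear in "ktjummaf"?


Input string: 'ktjummaf'
Target character: 't'
Scan each position: s[1]='t'
Matches found at indices: 1
Total: 1


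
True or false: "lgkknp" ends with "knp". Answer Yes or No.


Input string: 'lgkknp'
Suffix to check: 'knp'
Last 3 characters of input: 'knp'
Match: True
Result: Yes


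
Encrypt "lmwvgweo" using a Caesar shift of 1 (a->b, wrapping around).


Input: 'lmwvgweo', shift = 1
Operation: for each letter, (position + 1) mod 26
Mapping: 'l'(11+1=12)->'m', 'm'(12+1=13)->'n', 'w'(22+1=23)->'x', 'v'(21+1=22)->'w', 'g'(6+1=7)->'h', 'w'(22+1=23)->'x', 'e'(4+1=5)->'f', 'o'(14+1=15)->'p'
Result: mnxwhxfp


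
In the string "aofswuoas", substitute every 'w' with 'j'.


Input string: 'aofswuoas'
Operation: replace 'w' with 'j'
Positions of 'w': 4
After replacement: aofsjuoas


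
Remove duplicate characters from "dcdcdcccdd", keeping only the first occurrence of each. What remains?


Input: 'dcdcdcccdd'
Operation: keep first occurrence of each character
Scan: s[0]='d' new -> keep; s[1]='c' new -> keep; s[2]='d' seen -> skip; s[3]='c' seen -> skip; s[4]='d' seen -> skip; s[5]='c' seen -> skip; s[6]='c' seen -> skip; s[7]='c' seen -> skip; s[8]='d' seen -> skip; s[9]='d' seen -> skip
Result: dc


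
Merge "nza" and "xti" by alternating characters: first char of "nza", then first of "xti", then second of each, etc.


String 1: 'nza'
String 2: 'xti'
Operation: alternate characters
Pairs: 'n'+'x', 'z'+'t', 'a'+'i'
Result: nxztai


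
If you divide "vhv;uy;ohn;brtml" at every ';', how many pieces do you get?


Input string: 'vhv;uy;ohn;brtml'
Delimiter: ';'
Split result: 'vhv', 'uy', 'ohn', 'brtml'
Number of parts: 4


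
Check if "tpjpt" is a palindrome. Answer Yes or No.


Input string: 'tpjpt'
Reversed: 'tpjpt'
Compare pairs: s[0]='t' vs s[4]='t' (match), s[1]='p' vs s[3]='p' (match)
Palindrome: Yes


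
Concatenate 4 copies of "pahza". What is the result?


Input string: 'pahza'
Operation: repeat 4 times
Concatenation: 'pahza' + 'pahza' + 'pahza' + 'pahza'
Result: pahzapahzapahzapahza


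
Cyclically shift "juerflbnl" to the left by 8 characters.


Input: 'juerflbnl', shift = 8
Operation: split at index 8 and swap parts
Front part s[0:8] = 'juerflbn'
Back part s[8:] = 'l'
Rotated = back + front = 'l' + 'juerflbn'
Result: ljuerflbn


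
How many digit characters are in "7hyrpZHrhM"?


Input string: '7hyrpZHrhM'
Operation: count digit characters (0-9)
Scan: '7'(digit), 'h', 'y', 'r', 'p', 'Z', 'H', 'r', 'h', 'M'
Digits found: 1
Result: 1


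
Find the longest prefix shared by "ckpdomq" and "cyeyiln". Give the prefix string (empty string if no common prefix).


String 1: 'ckpdomq'
String 2: 'cyeyiln'
Compare position by position:
pos 0: 'c' vs 'c' match
pos 1: 'k' vs 'y' differ -> stop
Longest common prefix: "c" (length 1)


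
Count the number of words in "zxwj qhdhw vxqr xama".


Input string: 'zxwj qhdhw vxqr xama'
Operation: split by spaces
Words found: 'zxwj', 'qhdhw', 'vxqr', 'xama'
Word count: 4


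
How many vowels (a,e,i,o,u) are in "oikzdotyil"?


Input string: 'oikzdotyil'
Operation: count vowels (a, e, i, o, u)
Scan: s[0]='o' (vowel), s[1]='i' (vowel), s[2]='k', s[3]='z', s[4]='d', s[5]='o' (vowel), s[6]='t', s[7]='y', s[8]='i' (vowel), s[9]='l'
Vowels found: 4
Result: 4


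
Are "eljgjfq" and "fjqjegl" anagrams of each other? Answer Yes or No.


String 1: 'eljgjfq' -> sorted: 'efgjjlq'
String 2: 'fjqjegl' -> sorted: 'efgjjlq'
Compare sorted forms: 'efgjjlq' == 'efgjjlq'
Anagram: Yes


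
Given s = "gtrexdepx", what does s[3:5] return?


Input string: 'gtrexdepx'
Operation: slice [3:5]
Extract characters: s[3]='e', s[4]='x'
Result: ex


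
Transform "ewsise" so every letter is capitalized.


Input string: 'ewsise'
Operation: convert each letter to uppercase
Mapping: 'e'->'E', 'w'->'W', 's'->'S', 'i'->'I', 's'->'S', 'e'->'E'
Result: EWSISE


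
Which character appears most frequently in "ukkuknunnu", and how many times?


Input: 'ukkuknunnu'
Operation: tally each character
Counts: 'k':3, 'n':3, 'u':4
Maximum: 'u' appears 4 times


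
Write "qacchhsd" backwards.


Input string: 'qacchhsd'
Operation: reverse character order
Original order: 'q' -> 'a' -> 'c' -> 'c' -> 'h' -> 'h' -> 's' -> 'd'
Reversed order: 'd' -> 's' -> 'h' -> 'h' -> 'c' -> 'c' -> 'a' -> 'q'
Result: dshhccaq


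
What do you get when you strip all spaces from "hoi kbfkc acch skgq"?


Input string: 'hoi kbfkc acch skgq'
Operation: remove all spaces
Words: 'hoi', 'kbfkc', 'acch', 'skgq'
Join without spaces: hoikbfkcacchskgq


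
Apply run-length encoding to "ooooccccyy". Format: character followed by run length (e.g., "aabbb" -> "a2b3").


Input: 'ooooccccyy'
Operation: identify consecutive runs
Runs: 'oooo' -> o4, 'cccc' -> c4, 'yy' -> y2
Encoded: o4c4y2


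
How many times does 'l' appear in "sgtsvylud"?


Input string: 'sgtsvylud'
Target character: 'l'
Scan each position: s[6]='l'
Matches found at indices: 6
Total: 1


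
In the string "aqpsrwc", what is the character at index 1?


Input string: 'aqpsrwc'
Operation: get character at index 1
Index mapping: s[0]='a', s[1]='q'
Result: 'q'


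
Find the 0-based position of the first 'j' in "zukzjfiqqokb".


Input string: 'zukzjfiqqokb'
Target: 'j'
Scanning left to right: s[0]='z', s[1]='u', s[2]='k', s[3]='z', s[4]='j'
First match at index: 4


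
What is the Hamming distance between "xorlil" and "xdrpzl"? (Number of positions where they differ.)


String 1: 'xorlil'
String 2: 'xdrpzl'
Compare each position: pos 0: 'x'=='x', pos 1: 'o'!='d', pos 2: 'r'=='r', pos 3: 'l'!='p', pos 4: 'i'!='z', pos 5: 'l'=='l'
Differing positions: 3
Hamming distance: 3


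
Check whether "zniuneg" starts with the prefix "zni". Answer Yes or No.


Input string: 'zniuneg'
Prefix to check: 'zni'
First 3 characters of input: 'zni'
Match: True
Result: Yes


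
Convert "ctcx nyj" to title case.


Input string: 'ctcx nyj'
Operation: capitalize first letter of each word
Word transformations: 'ctcx'->'Ctcx', 'nyj'->'Nyj'
Result: Ctcx Nyj


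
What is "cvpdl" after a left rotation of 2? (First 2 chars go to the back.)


Input: 'cvpdl', shift = 2
Operation: split at index 2 and swap parts
Front part s[0:2] = 'cv'
Back part s[2:] = 'pdl'
Rotated = back + front = 'pdl' + 'cv'
Result: pdlcv


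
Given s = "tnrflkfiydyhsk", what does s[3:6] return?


Input string: 'tnrflkfiydyhsk'
Operation: slice [3:6]
Extract characters: s[3]='f', s[4]='l', s[5]='k'
Result: flk


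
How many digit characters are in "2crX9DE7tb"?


Input string: '2crX9DE7tb'
Operation: count digit characters (0-9)
Scan: '2'(digit), 'c', 'r', 'X', '9'(digit), 'D', 'E', '7'(digit), 't', 'b'
Digits found: 3
Result: 3


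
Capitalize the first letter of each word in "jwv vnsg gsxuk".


Input string: 'jwv vnsg gsxuk'
Operation: capitalize first letter of each word
Word transformations: 'jwv'->'Jwv', 'vnsg'->'Vnsg', 'gsxuk'->'Gsxuk'
Result: Jwv Vnsg Gsxuk


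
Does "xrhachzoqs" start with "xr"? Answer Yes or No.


Input string: 'xrhachzoqs'
Prefix to check: 'xr'
First 2 characters of input: 'xr'
Match: True
Result: Yes


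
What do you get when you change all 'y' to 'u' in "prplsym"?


Input string: 'prplsym'
Operation: replace 'y' with 'u'
Positions of 'y': 5
After replacement: prplsum


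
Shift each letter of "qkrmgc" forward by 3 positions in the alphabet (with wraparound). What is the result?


Input: 'qkrmgc', shift = 3
Operation: for each letter, (position + 3) mod 26
Mapping: 'q'(16+3=19)->'t', 'k'(10+3=13)->'n', 'r'(17+3=20)->'u', 'm'(12+3=15)->'p', 'g'(6+3=9)->'j', 'c'(2+3=5)->'f'
Result: tnupjf


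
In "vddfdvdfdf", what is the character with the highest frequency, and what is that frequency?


Input: 'vddfdvdfdf'
Operation: tally each character
Counts: 'd':5, 'f':3, 'v':2
Maximum: 'd' appears 5 times


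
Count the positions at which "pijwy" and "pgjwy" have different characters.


String 1: 'pijwy'
String 2: 'pgjwy'
Compare each position: pos 0: 'p'=='p', pos 1: 'i'!='g', pos 2: 'j'=='j', pos 3: 'w'=='w', pos 4: 'y'=='y'
Differing positions: 1
Hamming distance: 1


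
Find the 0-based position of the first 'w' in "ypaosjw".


Input string: 'ypaosjw'
Target: 'w'
Scanning left to right: s[0]='y', s[1]='p', s[2]='a', s[3]='o', s[4]='s', s[5]='j', s[6]='w'
First match at index: 6


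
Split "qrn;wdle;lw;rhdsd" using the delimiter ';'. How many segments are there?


Input string: 'qrn;wdle;lw;rhdsd'
Delimiter: ';'
Split result: 'qrn', 'wdle', 'lw', 'rhdsd'
Number of parts: 4


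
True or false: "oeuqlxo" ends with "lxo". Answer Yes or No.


Input string: 'oeuqlxo'
Suffix to check: 'lxo'
Last 3 characters of input: 'lxo'
Match: True
Result: Yes


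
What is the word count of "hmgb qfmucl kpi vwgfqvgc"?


Input string: 'hmgb qfmucl kpi vwgfqvgc'
Operation: split by spaces
Words found: 'hmgb', 'qfmucl', 'kpi', 'vwgfqvgc'
Word count: 4


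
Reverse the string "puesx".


Input string: 'puesx'
Operation: reverse character order
Original order: 'p' -> 'u' -> 'e' -> 's' -> 'x'
Reversed order: 'x' -> 's' -> 'e' -> 'u' -> 'p'
Result: xseup


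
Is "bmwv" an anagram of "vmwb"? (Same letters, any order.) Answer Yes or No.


String 1: 'vmwb' -> sorted: 'bmvw'
String 2: 'bmwv' -> sorted: 'bmvw'
Compare sorted forms: 'bmvw' == 'bmvw'
Anagram: Yes


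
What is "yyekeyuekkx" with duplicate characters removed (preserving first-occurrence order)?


Input: 'yyekeyuekkx'
Operation: keep first occurrence of each character
Scan: s[0]='y' new -> keep; s[1]='y' seen -> skip; s[2]='e' new -> keep; s[3]='k' new -> keep; s[4]='e' seen -> skip; s[5]='y' seen -> skip; s[6]='u' new -> keep; s[7]='e' seen -> skip; s[8]='k' seen -> skip; s[9]='k' seen -> skip; s[10]='x' new -> keep
Result: yekux


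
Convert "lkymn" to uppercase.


Input string: 'lkymn'
Operation: convert each letter to uppercase
Mapping: 'l'->'L', 'k'->'K', 'y'->'Y', 'm'->'M', 'n'->'N'
Result: LKYMN


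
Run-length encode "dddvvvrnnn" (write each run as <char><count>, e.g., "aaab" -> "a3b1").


Input: 'dddvvvrnnn'
Operation: identify consecutive runs
Runs: 'ddd' -> d3, 'vvv' -> v3, 'r' -> r1, 'nnn' -> n3
Encoded: d3v3r1n3


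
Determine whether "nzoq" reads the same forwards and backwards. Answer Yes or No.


Input string: 'nzoq'
Reversed: 'qozn'
Compare pairs: s[0]='n' vs s[3]='q' (mismatch), s[1]='z' vs s[2]='o' (mismatch)
Palindrome: No


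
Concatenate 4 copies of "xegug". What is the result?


Input string: 'xegug'
Operation: repeat 4 times
Concatenation: 'xegug' + 'xegug' + 'xegug' + 'xegug'
Result: xegugxegugxegugxegug


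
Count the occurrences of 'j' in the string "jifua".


Input string: 'jifua'
Target character: 'j'
Scan each position: s[0]='j'
Matches found at indices: 0
Total: 1


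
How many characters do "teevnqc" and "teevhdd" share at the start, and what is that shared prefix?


String 1: 'teevnqc'
String 2: 'teevhdd'
Compare position by position:
pos 0: 't' vs 't' match
pos 1: 'e' vs 'e' match
pos 2: 'e' vs 'e' match
pos 3: 'v' vs 'v' match
pos 4: 'n' vs 'h' differ -> stop
Longest common prefix: "teev" (length 4)


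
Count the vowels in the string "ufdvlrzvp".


Input string: 'ufdvlrzvp'
Operation: count vowels (a, e, i, o, u)
Scan: s[0]='u' (vowel), s[1]='f', s[2]='d', s[3]='v', s[4]='l', s[5]='r', s[6]='z', s[7]='v', s[8]='p'
Vowels found: 1
Result: 1


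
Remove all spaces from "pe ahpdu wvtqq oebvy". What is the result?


Input string: 'pe ahpdu wvtqq oebvy'
Operation: remove all spaces
Words: 'pe', 'ahpdu', 'wvtqq', 'oebvy'
Join without spaces: peahpduwvtqqoebvy


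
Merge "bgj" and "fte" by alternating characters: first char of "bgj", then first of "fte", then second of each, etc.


String 1: 'bgj'
String 2: 'fte'
Operation: alternate characters
Pairs: 'b'+'f', 'g'+'t', 'j'+'e'
Result: bfgtje


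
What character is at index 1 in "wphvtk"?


Input string: 'wphvtk'
Operation: get character at index 1
Index mapping: s[0]='w', s[1]='p'
Result: 'p'


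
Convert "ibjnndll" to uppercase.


Input string: 'ibjnndll'
Operation: convert each letter to uppercase
Mapping: 'i'->'I', 'b'->'B', 'j'->'J', 'n'->'N', 'n'->'N', 'd'->'D', 'l'->'L', 'l'->'L'
Result: IBJNNDLL


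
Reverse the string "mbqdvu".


Input string: 'mbqdvu'
Operation: reverse character order
Original order: 'm' -> 'b' -> 'q' -> 'd' -> 'v' -> 'u'
Reversed order: 'u' -> 'v' -> 'd' -> 'q' -> 'b' -> 'm'
Result: uvdqbm


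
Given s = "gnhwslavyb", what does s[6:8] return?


Input string: 'gnhwslavyb'
Operation: slice [6:8]
Extract characters: s[6]='a', s[7]='v'
Result: av


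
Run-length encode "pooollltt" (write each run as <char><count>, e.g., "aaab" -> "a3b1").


Input: 'pooollltt'
Operation: identify consecutive runs
Runs: 'p' -> p1, 'ooo' -> o3, 'lll' -> l3, 'tt' -> t2
Encoded: p1o3l3t2


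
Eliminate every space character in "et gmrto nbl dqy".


Input string: 'et gmrto nbl dqy'
Operation: remove all spaces
Words: 'et', 'gmrto', 'nbl', 'dqy'
Join without spaces: etgmrtonbldqy


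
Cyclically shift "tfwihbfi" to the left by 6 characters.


Input: 'tfwihbfi', shift = 6
Operation: split at index 6 and swap parts
Front part s[0:6] = 'tfwihb'
Back part s[6:] = 'fi'
Rotated = back + front = 'fi' + 'tfwihb'
Result: fitfwihb


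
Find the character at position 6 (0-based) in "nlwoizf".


Input string: 'nlwoizf'
Operation: get character at index 6
Index mapping: s[0]='n', s[1]='l', s[2]='w', s[3]='o', s[4]='i', s[5]='z', s[6]='f'
Result: 'f'


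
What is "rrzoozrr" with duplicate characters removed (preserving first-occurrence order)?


Input: 'rrzoozrr'
Operation: keep first occurrence of each character
Scan: s[0]='r' new -> keep; s[1]='r' seen -> skip; s[2]='z' new -> keep; s[3]='o' new -> keep; s[4]='o' seen -> skip; s[5]='z' seen -> skip; s[6]='r' seen -> skip; s[7]='r' seen -> skip
Result: rzo


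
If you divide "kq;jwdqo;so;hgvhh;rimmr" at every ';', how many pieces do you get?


Input string: 'kq;jwdqo;so;hgvhh;rimmr'
Delimiter: ';'
Split result: 'kq', 'jwdqo', 'so', 'hgvhh', 'rimmr'
Number of parts: 5


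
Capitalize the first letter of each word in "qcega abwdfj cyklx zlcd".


Input string: 'qcega abwdfj cyklx zlcd'
Operation: capitalize first letter of each word
Word transformations: 'qcega'->'Qcega', 'abwdfj'->'Abwdfj', 'cyklx'->'Cyklx', 'zlcd'->'Zlcd'
Result: Qcega Abwdfj Cyklx Zlcd


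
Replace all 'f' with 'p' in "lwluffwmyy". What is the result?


Input string: 'lwluffwmyy'
Operation: replace 'f' with 'p'
Positions of 'f': 4, 5
After replacement: lwluppwmyy


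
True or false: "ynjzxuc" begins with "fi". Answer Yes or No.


Input string: 'ynjzxuc'
Prefix to check: 'fi'
First 2 characters of input: 'yn'
Match: False
Result: No


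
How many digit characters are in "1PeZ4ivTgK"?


Input string: '1PeZ4ivTgK'
Operation: count digit characters (0-9)
Scan: '1'(digit), 'P', 'e', 'Z', '4'(digit), 'i', 'v', 'T', 'g', 'K'
Digits found: 2
Result: 2


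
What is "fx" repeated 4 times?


Input string: 'fx'
Operation: repeat 4 times
Concatenation: 'fx' + 'fx' + 'fx' + 'fx'
Result: fxfxfxfx


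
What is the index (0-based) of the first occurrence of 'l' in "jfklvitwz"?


Input string: 'jfklvitwz'
Target: 'l'
Scanning left to right: s[0]='j', s[1]='f', s[2]='k', s[3]='l'
First match at index: 3


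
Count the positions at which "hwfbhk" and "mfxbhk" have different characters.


String 1: 'hwfbhk'
String 2: 'mfxbhk'
Compare each position: pos 0: 'h'!='m', pos 1: 'w'!='f', pos 2: 'f'!='x', pos 3: 'b'=='b', pos 4: 'h'=='h', pos 5: 'k'=='k'
Differing positions: 3
Hamming distance: 3


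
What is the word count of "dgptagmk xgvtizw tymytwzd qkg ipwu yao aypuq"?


Input string: 'dgptagmk xgvtizw tymytwzd qkg ipwu yao aypuq'
Operation: split by spaces
Words found: 'dgptagmk', 'xgvtizw', 'tymytwzd', 'qkg', 'ipwu', 'yao', 'aypuq'
Word count: 7


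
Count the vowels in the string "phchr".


Input string: 'phchr'
Operation: count vowels (a, e, i, o, u)
Scan: s[0]='p', s[1]='h', s[2]='c', s[3]='h', s[4]='r'
Vowels found: 0
Result: 0


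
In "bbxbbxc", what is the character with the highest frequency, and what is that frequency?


Input: 'bbxbbxc'
Operation: tally each character
Counts: 'b':4, 'c':1, 'x':2
Maximum: 'b' appears 4 times


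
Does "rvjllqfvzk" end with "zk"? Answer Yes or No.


Input string: 'rvjllqfvzk'
Suffix to check: 'zk'
Last 2 characters of input: 'zk'
Match: True
Result: Yes


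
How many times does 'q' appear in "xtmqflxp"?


Input string: 'xtmqflxp'
Target character: 'q'
Scan each position: s[3]='q'
Matches found at indices: 3
Total: 1


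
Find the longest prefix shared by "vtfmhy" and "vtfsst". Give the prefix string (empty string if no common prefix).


String 1: 'vtfmhy'
String 2: 'vtfsst'
Compare position by position:
pos 0: 'v' vs 'v' match
pos 1: 't' vs 't' match
pos 2: 'f' vs 'f' match
pos 3: 'm' vs 's' differ -> stop
Longest common prefix: "vtf" (length 3)


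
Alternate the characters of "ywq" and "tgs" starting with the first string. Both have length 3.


String 1: 'ywq'
String 2: 'tgs'
Operation: alternate characters
Pairs: 'y'+'t', 'w'+'g', 'q'+'s'
Result: ytwgqs


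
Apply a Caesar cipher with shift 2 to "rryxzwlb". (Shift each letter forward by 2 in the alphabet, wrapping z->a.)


Input: 'rryxzwlb', shift = 2
Operation: for each letter, (position + 2) mod 26
Mapping: 'r'(17+2=19)->'t', 'r'(17+2=19)->'t', 'y'(24+2=26, 26 mod 26=0)->'a', 'x'(23+2=25)->'z', 'z'(25+2=27, 27 mod 26=1)->'b', 'w'(22+2=24)->'y', 'l'(11+2=13)->'n', 'b'(1+2=3)->'d'
Result: ttazbynd


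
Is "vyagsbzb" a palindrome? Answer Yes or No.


Input string: 'vyagsbzb'
Reversed: 'bzbsgayv'
Compare pairs: s[0]='v' vs s[7]='b' (mismatch), s[1]='y' vs s[6]='z' (mismatch), s[2]='a' vs s[5]='b' (mismatch), s[3]='g' vs s[4]='s' (mismatch)
Palindrome: No


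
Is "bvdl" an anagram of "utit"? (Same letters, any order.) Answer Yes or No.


String 1: 'utit' -> sorted: 'ittu'
String 2: 'bvdl' -> sorted: 'bdlv'
Compare sorted forms: 'ittu' != 'bdlv'
Anagram: No


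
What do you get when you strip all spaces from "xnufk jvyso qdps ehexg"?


Input string: 'xnufk jvyso qdps ehexg'
Operation: remove all spaces
Words: 'xnufk', 'jvyso', 'qdps', 'ehexg'
Join without spaces: xnufkjvysoqdpsehexg


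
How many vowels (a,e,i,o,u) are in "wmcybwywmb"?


Input string: 'wmcybwywmb'
Operation: count vowels (a, e, i, o, u)
Scan: s[0]='w', s[1]='m', s[2]='c', s[3]='y', s[4]='b', s[5]='w', s[6]='y', s[7]='w', s[8]='m', s[9]='b'
Vowels found: 0
Result: 0


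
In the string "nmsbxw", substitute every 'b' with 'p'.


Input string: 'nmsbxw'
Operation: replace 'b' with 'p'
Positions of 'b': 3
After replacement: nmspxw


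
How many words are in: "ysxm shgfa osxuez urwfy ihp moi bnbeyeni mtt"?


Input string: 'ysxm shgfa osxuez urwfy ihp moi bnbeyeni mtt'
Operation: split by spaces
Words found: 'ysxm', 'shgfa', 'osxuez', 'urwfy', 'ihp', 'moi', 'bnbeyeni', 'mtt'
Word count: 8


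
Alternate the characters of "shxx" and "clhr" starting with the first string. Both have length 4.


String 1: 'shxx'
String 2: 'clhr'
Operation: alternate characters
Pairs: 's'+'c', 'h'+'l', 'x'+'h', 'x'+'r'
Result: schlxhxr


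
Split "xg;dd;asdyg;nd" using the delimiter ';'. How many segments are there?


Input string: 'xg;dd;asdyg;nd'
Delimiter: ';'
Split result: 'xg', 'dd', 'asdyg', 'nd'
Number of parts: 4


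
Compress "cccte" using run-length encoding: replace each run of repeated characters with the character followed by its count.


Input: 'cccte'
Operation: identify consecutive runs
Runs: 'ccc' -> c3, 't' -> t1, 'e' -> e1
Encoded: c3t1e1


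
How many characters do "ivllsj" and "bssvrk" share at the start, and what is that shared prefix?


String 1: 'ivllsj'
String 2: 'bssvrk'
Compare position by position:
pos 0: 'i' vs 'b' differ -> stop
Longest common prefix: "" (length 0)
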